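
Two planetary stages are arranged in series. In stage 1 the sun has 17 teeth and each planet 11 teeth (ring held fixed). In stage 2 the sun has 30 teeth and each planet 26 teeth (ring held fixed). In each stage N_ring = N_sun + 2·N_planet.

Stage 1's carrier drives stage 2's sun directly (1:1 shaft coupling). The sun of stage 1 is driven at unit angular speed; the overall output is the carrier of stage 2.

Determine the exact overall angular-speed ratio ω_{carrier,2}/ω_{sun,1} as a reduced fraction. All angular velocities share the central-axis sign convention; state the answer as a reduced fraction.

255/3136

Stage 1: N_ring = 17 + 2·11 = 39
Stage 1: 17(ω_s−ω_c) = −39(ω_r−ω_c),  ω_r=0, ω_s=1
Stage 1: 17(1−ω_c) = −39(0−ω_c)  ⇒  56ω_c = 17  ⇒  ω_c = 17/56
  ⇒ ω_c¹/ω_s¹ = 17/56
Stage 2: N_ring = 30 + 2·26 = 82
Stage 2: 30(ω_s−ω_c) = −82(ω_r−ω_c),  ω_r=0, ω_s=1
Stage 2: 30(1−ω_c) = −82(0−ω_c)  ⇒  112ω_c = 30  ⇒  ω_c = 15/56
  ⇒ ω_c²/ω_s² = 15/56
Coupling ω_s² = ω_c¹ ⇒ overall = 17/56 × 15/56 = 255/3136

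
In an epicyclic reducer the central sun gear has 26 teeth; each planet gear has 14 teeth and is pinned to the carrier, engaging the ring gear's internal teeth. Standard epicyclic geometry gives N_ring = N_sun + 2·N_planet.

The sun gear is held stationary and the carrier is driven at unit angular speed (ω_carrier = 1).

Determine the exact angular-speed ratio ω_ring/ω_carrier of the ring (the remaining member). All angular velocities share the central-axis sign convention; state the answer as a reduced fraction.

40/27

N_ring = 26 + 2·14 = 54
26(ω_s−ω_c) = −54(ω_r−ω_c),  ω_s=0, ω_c=1
ω_r = 1 − (26/54)(0−1) = 40/27
ω_r/ω_c = 40/27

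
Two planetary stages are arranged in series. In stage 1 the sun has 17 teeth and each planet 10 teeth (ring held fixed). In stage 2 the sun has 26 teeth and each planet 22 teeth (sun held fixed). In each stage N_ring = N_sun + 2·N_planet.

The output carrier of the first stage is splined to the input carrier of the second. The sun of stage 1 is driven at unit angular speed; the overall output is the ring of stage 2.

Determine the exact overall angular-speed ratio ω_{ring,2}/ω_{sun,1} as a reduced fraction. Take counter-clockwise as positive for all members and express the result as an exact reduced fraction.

Stage 1: N_ring = 17 + 2·10 = 37
Stage 1: 17(ω_s−ω_c) = −37(ω_r−ω_c),  ω_r=0, ω_s=1
Stage 1: 17(1−ω_c) = −37(0−ω_c)  ⇒  54ω_c = 17  ⇒  ω_c = 17/54
  ⇒ ω_c¹/ω_s¹ = 17/54
Stage 2: N_ring = 26 + 2·22 = 70
Stage 2: 26(ω_s−ω_c) = −70(ω_r−ω_c),  ω_s=0, ω_c=1
Stage 2: ω_r = 1 − (26/70)(0−1) = 48/35
  ⇒ ω_r²/ω_c² = 48/35
Coupling ω_c² = ω_c¹ ⇒ overall = 17/54 × 48/35 = 136/315

136/315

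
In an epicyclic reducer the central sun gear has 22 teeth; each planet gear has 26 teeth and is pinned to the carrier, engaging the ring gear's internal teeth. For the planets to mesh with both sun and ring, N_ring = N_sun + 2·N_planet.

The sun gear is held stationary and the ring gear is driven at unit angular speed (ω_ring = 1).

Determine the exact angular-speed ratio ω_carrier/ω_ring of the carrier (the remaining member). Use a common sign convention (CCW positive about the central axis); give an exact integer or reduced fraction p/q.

37/48

N_ring = 22 + 2·26 = 74
22(ω_s−ω_c) = −74(ω_r−ω_c),  ω_s=0, ω_r=1
22(0−ω_c) = −74(1−ω_c)  ⇒  96ω_c = 74  ⇒  ω_c = 37/48
ω_c/ω_r = 37/48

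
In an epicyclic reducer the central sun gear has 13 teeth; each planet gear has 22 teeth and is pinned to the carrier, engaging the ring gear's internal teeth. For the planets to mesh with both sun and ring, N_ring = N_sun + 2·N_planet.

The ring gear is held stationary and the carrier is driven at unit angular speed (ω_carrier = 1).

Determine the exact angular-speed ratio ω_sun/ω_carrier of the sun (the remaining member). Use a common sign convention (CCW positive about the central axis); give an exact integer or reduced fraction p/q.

70/13

N_ring = 13 + 2·22 = 57
13(ω_s−ω_c) = −57(ω_r−ω_c),  ω_r=0, ω_c=1
ω_s = 1 − (57/13)(0−1) = 70/13
ω_s/ω_c = 70/13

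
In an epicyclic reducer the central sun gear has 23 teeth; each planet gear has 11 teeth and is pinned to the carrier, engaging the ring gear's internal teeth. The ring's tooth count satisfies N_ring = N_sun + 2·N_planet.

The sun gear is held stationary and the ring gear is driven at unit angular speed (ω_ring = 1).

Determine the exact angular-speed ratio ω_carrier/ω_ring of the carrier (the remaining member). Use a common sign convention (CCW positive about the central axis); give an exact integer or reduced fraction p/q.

45/68

N_ring = 23 + 2·11 = 45
23(ω_s−ω_c) = −45(ω_r−ω_c),  ω_s=0, ω_r=1
23(0−ω_c) = −45(1−ω_c)  ⇒  68ω_c = 45  ⇒  ω_c = 45/68
ω_c/ω_r = 45/68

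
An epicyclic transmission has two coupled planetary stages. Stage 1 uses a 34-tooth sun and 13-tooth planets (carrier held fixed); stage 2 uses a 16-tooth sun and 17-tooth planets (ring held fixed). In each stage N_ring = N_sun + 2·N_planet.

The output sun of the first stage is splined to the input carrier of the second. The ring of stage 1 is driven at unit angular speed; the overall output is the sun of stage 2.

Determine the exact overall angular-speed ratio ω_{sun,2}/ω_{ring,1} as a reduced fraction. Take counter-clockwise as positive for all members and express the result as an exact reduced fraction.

Stage 1: N_ring = 34 + 2·13 = 60
Stage 1: 34(ω_s−ω_c) = −60(ω_r−ω_c),  ω_c=0, ω_r=1
Stage 1: ω_s = 0 − (60/34)(1−0) = -30/17
  ⇒ ω_s¹/ω_r¹ = -30/17
Stage 2: N_ring = 16 + 2·17 = 50
Stage 2: 16(ω_s−ω_c) = −50(ω_r−ω_c),  ω_r=0, ω_c=1
Stage 2: ω_s = 1 − (50/16)(0−1) = 33/8
  ⇒ ω_s²/ω_c² = 33/8
Coupling ω_c² = ω_s¹ ⇒ overall = -30/17 × 33/8 = -495/68

-495/68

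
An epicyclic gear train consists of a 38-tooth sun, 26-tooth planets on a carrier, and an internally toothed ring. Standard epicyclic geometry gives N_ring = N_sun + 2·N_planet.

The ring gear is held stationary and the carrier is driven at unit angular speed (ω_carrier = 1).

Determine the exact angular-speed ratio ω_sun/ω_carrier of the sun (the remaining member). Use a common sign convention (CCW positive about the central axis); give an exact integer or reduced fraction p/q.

N_ring = 38 + 2·26 = 90
38(ω_s−ω_c) = −90(ω_r−ω_c),  ω_r=0, ω_c=1
ω_s = 1 − (90/38)(0−1) = 64/19
ω_s/ω_c = 64/19

64/19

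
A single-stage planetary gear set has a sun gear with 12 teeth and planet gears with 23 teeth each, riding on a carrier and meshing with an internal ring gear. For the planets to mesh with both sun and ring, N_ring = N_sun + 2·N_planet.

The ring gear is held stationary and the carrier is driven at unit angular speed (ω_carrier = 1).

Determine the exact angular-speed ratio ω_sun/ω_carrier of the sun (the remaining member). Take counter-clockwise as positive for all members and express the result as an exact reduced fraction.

35/6

N_ring = 12 + 2·23 = 58
12(ω_s−ω_c) = −58(ω_r−ω_c),  ω_r=0, ω_c=1
ω_s = 1 − (58/12)(0−1) = 35/6
ω_s/ω_c = 35/6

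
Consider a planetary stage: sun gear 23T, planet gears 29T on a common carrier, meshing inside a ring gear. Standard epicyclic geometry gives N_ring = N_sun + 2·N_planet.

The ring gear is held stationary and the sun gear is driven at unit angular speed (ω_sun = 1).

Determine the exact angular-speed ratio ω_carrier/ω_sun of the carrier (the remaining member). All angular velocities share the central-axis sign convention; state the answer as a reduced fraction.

N_ring = 23 + 2·29 = 81
23(ω_s−ω_c) = −81(ω_r−ω_c),  ω_r=0, ω_s=1
23(1−ω_c) = −81(0−ω_c)  ⇒  104ω_c = 23  ⇒  ω_c = 23/104
ω_c/ω_s = 23/104

23/104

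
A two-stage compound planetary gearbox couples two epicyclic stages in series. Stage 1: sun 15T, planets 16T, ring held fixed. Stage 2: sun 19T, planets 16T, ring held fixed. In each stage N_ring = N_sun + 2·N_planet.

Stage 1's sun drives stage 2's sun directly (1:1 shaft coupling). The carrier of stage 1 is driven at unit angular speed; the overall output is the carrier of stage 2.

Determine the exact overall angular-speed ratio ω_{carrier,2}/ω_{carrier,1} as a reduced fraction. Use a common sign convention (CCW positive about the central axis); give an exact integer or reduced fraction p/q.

Stage 1: N_ring = 15 + 2·16 = 47
Stage 1: 15(ω_s−ω_c) = −47(ω_r−ω_c),  ω_r=0, ω_c=1
Stage 1: ω_s = 1 − (47/15)(0−1) = 62/15
  ⇒ ω_s¹/ω_c¹ = 62/15
Stage 2: N_ring = 19 + 2·16 = 51
Stage 2: 19(ω_s−ω_c) = −51(ω_r−ω_c),  ω_r=0, ω_s=1
Stage 2: 19(1−ω_c) = −51(0−ω_c)  ⇒  70ω_c = 19  ⇒  ω_c = 19/70
  ⇒ ω_c²/ω_s² = 19/70
Coupling ω_s² = ω_s¹ ⇒ overall = 62/15 × 19/70 = 589/525

589/525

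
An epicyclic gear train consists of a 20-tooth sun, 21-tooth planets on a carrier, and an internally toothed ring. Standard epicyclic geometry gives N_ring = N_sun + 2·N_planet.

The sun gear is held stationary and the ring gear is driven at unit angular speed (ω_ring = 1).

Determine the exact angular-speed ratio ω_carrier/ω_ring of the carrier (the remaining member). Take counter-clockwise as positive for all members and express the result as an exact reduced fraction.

N_ring = 20 + 2·21 = 62
20(ω_s−ω_c) = −62(ω_r−ω_c),  ω_s=0, ω_r=1
20(0−ω_c) = −62(1−ω_c)  ⇒  82ω_c = 62  ⇒  ω_c = 31/41
ω_c/ω_r = 31/41

31/41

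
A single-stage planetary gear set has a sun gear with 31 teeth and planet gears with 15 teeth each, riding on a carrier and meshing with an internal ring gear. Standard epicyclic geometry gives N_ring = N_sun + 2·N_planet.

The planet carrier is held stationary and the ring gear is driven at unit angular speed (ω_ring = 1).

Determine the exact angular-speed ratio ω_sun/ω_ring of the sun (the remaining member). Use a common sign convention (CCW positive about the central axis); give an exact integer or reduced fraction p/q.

N_ring = 31 + 2·15 = 61
31(ω_s−ω_c) = −61(ω_r−ω_c),  ω_c=0, ω_r=1
ω_s = 0 − (61/31)(1−0) = -61/31
ω_s/ω_r = -61/31

-61/31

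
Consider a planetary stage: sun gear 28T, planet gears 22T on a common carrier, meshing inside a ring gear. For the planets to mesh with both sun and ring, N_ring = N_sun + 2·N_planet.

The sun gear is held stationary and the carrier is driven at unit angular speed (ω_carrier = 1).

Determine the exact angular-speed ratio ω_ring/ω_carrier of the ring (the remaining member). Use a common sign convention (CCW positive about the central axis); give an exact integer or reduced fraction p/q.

N_ring = 28 + 2·22 = 72
28(ω_s−ω_c) = −72(ω_r−ω_c),  ω_s=0, ω_c=1
ω_r = 1 − (28/72)(0−1) = 25/18
ω_r/ω_c = 25/18

25/18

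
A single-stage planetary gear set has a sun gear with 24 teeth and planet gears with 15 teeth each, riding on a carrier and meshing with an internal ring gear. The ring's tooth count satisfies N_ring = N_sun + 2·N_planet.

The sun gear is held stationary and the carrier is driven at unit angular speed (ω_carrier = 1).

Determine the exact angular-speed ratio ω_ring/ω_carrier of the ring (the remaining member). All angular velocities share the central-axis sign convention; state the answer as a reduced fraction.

13/9

N_ring = 24 + 2·15 = 54
24(ω_s−ω_c) = −54(ω_r−ω_c),  ω_s=0, ω_c=1
ω_r = 1 − (24/54)(0−1) = 13/9
ω_r/ω_c = 13/9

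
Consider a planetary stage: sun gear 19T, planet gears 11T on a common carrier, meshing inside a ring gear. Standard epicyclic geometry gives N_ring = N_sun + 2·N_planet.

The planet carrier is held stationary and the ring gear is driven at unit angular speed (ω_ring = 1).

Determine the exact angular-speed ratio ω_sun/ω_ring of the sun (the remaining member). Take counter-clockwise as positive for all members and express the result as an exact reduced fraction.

-41/19

N_ring = 19 + 2·11 = 41
19(ω_s−ω_c) = −41(ω_r−ω_c),  ω_c=0, ω_r=1
ω_s = 0 − (41/19)(1−0) = -41/19
ω_s/ω_r = -41/19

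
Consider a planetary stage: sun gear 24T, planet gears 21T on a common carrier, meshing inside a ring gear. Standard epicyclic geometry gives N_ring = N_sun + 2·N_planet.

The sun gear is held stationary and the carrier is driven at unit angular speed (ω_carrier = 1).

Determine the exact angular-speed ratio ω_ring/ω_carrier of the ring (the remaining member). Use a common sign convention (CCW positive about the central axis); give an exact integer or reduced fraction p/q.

15/11

N_ring = 24 + 2·21 = 66
24(ω_s−ω_c) = −66(ω_r−ω_c),  ω_s=0, ω_c=1
ω_r = 1 − (24/66)(0−1) = 15/11
ω_r/ω_c = 15/11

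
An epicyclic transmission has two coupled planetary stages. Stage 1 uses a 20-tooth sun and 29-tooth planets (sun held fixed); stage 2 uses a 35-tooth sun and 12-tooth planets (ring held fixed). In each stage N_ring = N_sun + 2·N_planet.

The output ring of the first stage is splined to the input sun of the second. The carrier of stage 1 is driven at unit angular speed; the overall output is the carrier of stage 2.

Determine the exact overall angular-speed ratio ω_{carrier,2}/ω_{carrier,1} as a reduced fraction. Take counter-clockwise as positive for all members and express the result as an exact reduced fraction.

Stage 1: N_ring = 20 + 2·29 = 78
Stage 1: 20(ω_s−ω_c) = −78(ω_r−ω_c),  ω_s=0, ω_c=1
Stage 1: ω_r = 1 − (20/78)(0−1) = 49/39
  ⇒ ω_r¹/ω_c¹ = 49/39
Stage 2: N_ring = 35 + 2·12 = 59
Stage 2: 35(ω_s−ω_c) = −59(ω_r−ω_c),  ω_r=0, ω_s=1
Stage 2: 35(1−ω_c) = −59(0−ω_c)  ⇒  94ω_c = 35  ⇒  ω_c = 35/94
  ⇒ ω_c²/ω_s² = 35/94
Coupling ω_s² = ω_r¹ ⇒ overall = 49/39 × 35/94 = 1715/3666

1715/3666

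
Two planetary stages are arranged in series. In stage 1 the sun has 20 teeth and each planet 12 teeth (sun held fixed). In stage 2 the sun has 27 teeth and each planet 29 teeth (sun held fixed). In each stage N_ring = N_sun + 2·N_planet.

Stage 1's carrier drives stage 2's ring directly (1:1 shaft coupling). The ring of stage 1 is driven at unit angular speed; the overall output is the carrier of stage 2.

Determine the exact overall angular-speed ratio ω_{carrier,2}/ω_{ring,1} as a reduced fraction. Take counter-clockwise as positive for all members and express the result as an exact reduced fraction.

Stage 1: N_ring = 20 + 2·12 = 44
Stage 1: 20(ω_s−ω_c) = −44(ω_r−ω_c),  ω_s=0, ω_r=1
Stage 1: 20(0−ω_c) = −44(1−ω_c)  ⇒  64ω_c = 44  ⇒  ω_c = 11/16
  ⇒ ω_c¹/ω_r¹ = 11/16
Stage 2: N_ring = 27 + 2·29 = 85
Stage 2: 27(ω_s−ω_c) = −85(ω_r−ω_c),  ω_s=0, ω_r=1
Stage 2: 27(0−ω_c) = −85(1−ω_c)  ⇒  112ω_c = 85  ⇒  ω_c = 85/112
  ⇒ ω_c²/ω_r² = 85/112
Coupling ω_r² = ω_c¹ ⇒ overall = 11/16 × 85/112 = 935/1792

935/1792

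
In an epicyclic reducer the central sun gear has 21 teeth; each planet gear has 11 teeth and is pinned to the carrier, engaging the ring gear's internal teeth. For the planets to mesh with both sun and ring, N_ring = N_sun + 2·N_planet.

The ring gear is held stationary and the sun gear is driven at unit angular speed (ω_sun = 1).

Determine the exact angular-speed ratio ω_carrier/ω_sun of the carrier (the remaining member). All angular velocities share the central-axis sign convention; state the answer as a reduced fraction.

N_ring = 21 + 2·11 = 43
21(ω_s−ω_c) = −43(ω_r−ω_c),  ω_r=0, ω_s=1
21(1−ω_c) = −43(0−ω_c)  ⇒  64ω_c = 21  ⇒  ω_c = 21/64
ω_c/ω_s = 21/64

21/64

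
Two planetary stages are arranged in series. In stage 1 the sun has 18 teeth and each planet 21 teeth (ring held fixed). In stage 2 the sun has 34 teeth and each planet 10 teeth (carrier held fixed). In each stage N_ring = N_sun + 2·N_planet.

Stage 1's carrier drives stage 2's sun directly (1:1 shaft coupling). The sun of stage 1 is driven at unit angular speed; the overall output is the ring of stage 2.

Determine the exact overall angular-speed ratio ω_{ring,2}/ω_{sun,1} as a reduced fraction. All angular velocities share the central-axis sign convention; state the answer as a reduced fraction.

-17/117

Stage 1: N_ring = 18 + 2·21 = 60
Stage 1: 18(ω_s−ω_c) = −60(ω_r−ω_c),  ω_r=0, ω_s=1
Stage 1: 18(1−ω_c) = −60(0−ω_c)  ⇒  78ω_c = 18  ⇒  ω_c = 3/13
  ⇒ ω_c¹/ω_s¹ = 3/13
Stage 2: N_ring = 34 + 2·10 = 54
Stage 2: 34(ω_s−ω_c) = −54(ω_r−ω_c),  ω_c=0, ω_s=1
Stage 2: ω_r = 0 − (34/54)(1−0) = -17/27
  ⇒ ω_r²/ω_s² = -17/27
Coupling ω_s² = ω_c¹ ⇒ overall = 3/13 × -17/27 = -17/117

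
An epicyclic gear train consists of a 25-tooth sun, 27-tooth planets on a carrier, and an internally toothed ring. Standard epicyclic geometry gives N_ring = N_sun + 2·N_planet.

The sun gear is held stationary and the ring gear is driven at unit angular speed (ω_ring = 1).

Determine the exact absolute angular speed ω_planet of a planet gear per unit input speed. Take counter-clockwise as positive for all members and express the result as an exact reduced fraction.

79/54

N_ring = 25 + 2·27 = 79
25(ω_s−ω_c) = −79(ω_r−ω_c),  ω_s=0, ω_r=1
25(0−ω_c) = −79(1−ω_c)  ⇒  104ω_c = 79  ⇒  ω_c = 79/104
sun–planet: 25·(0−79/104) = −27·(ω_p−ω_c)  ⇒  ω_p−ω_c = −(25/27)·(-79/104) = 1975/2808
ω_p = 79/104 + 1975/2808 = 79/54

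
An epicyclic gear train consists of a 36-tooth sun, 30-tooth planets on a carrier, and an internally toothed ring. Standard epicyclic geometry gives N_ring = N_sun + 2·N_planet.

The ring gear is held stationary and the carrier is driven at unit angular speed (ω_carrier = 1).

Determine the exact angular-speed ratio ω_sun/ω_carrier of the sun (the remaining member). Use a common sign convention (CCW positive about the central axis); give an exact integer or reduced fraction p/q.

11/3

N_ring = 36 + 2·30 = 96
36(ω_s−ω_c) = −96(ω_r−ω_c),  ω_r=0, ω_c=1
ω_s = 1 − (96/36)(0−1) = 11/3
ω_s/ω_c = 11/3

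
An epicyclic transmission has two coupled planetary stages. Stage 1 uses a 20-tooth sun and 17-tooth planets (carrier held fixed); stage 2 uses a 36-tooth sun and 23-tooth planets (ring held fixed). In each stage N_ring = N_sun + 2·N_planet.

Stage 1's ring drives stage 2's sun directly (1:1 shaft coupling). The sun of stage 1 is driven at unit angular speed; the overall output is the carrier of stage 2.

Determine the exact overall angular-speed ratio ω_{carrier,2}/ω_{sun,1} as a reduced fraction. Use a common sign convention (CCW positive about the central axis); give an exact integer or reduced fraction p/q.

-20/177

Stage 1: N_ring = 20 + 2·17 = 54
Stage 1: 20(ω_s−ω_c) = −54(ω_r−ω_c),  ω_c=0, ω_s=1
Stage 1: ω_r = 0 − (20/54)(1−0) = -10/27
  ⇒ ω_r¹/ω_s¹ = -10/27
Stage 2: N_ring = 36 + 2·23 = 82
Stage 2: 36(ω_s−ω_c) = −82(ω_r−ω_c),  ω_r=0, ω_s=1
Stage 2: 36(1−ω_c) = −82(0−ω_c)  ⇒  118ω_c = 36  ⇒  ω_c = 18/59
  ⇒ ω_c²/ω_s² = 18/59
Coupling ω_s² = ω_r¹ ⇒ overall = -10/27 × 18/59 = -20/177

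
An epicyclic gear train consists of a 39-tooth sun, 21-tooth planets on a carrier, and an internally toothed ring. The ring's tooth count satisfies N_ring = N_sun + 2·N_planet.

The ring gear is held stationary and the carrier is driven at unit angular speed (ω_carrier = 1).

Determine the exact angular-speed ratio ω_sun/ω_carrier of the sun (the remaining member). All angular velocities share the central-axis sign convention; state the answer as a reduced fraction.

N_ring = 39 + 2·21 = 81
39(ω_s−ω_c) = −81(ω_r−ω_c),  ω_r=0, ω_c=1
ω_s = 1 − (81/39)(0−1) = 40/13
ω_s/ω_c = 40/13

40/13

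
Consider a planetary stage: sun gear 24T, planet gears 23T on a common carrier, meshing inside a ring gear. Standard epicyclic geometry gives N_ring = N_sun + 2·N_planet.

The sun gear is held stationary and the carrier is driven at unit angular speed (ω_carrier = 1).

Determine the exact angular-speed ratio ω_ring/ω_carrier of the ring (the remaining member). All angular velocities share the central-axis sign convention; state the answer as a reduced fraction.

N_ring = 24 + 2·23 = 70
24(ω_s−ω_c) = −70(ω_r−ω_c),  ω_s=0, ω_c=1
ω_r = 1 − (24/70)(0−1) = 47/35
ω_r/ω_c = 47/35

47/35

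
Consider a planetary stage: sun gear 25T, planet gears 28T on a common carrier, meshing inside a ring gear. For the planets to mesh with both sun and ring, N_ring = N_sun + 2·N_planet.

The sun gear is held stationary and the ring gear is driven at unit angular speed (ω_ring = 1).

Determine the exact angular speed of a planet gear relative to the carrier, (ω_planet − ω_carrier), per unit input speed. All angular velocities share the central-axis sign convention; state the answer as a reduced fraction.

N_ring = 25 + 2·28 = 81
25(ω_s−ω_c) = −81(ω_r−ω_c),  ω_s=0, ω_r=1
25(0−ω_c) = −81(1−ω_c)  ⇒  106ω_c = 81  ⇒  ω_c = 81/106
sun–planet: 25·(0−81/106) = −28·(ω_p−ω_c)  ⇒  ω_p−ω_c = −(25/28)·(-81/106) = 2025/2968

2025/2968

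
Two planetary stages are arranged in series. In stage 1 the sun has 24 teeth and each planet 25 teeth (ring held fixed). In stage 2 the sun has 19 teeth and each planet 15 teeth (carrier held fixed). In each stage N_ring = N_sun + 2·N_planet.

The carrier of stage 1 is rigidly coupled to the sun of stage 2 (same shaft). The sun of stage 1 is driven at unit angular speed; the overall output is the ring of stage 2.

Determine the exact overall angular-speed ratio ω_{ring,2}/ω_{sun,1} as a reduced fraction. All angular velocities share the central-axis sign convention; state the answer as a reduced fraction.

Stage 1: N_ring = 24 + 2·25 = 74
Stage 1: 24(ω_s−ω_c) = −74(ω_r−ω_c),  ω_r=0, ω_s=1
Stage 1: 24(1−ω_c) = −74(0−ω_c)  ⇒  98ω_c = 24  ⇒  ω_c = 12/49
  ⇒ ω_c¹/ω_s¹ = 12/49
Stage 2: N_ring = 19 + 2·15 = 49
Stage 2: 19(ω_s−ω_c) = −49(ω_r−ω_c),  ω_c=0, ω_s=1
Stage 2: ω_r = 0 − (19/49)(1−0) = -19/49
  ⇒ ω_r²/ω_s² = -19/49
Coupling ω_s² = ω_c¹ ⇒ overall = 12/49 × -19/49 = -228/2401

-228/2401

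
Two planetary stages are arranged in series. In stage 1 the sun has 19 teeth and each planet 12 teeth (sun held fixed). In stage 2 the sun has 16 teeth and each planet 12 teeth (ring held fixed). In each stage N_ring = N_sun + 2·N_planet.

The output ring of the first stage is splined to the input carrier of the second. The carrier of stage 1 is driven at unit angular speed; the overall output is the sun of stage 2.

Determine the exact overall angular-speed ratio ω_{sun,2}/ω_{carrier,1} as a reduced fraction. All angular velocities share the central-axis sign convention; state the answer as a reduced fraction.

Stage 1: N_ring = 19 + 2·12 = 43
Stage 1: 19(ω_s−ω_c) = −43(ω_r−ω_c),  ω_s=0, ω_c=1
Stage 1: ω_r = 1 − (19/43)(0−1) = 62/43
  ⇒ ω_r¹/ω_c¹ = 62/43
Stage 2: N_ring = 16 + 2·12 = 40
Stage 2: 16(ω_s−ω_c) = −40(ω_r−ω_c),  ω_r=0, ω_c=1
Stage 2: ω_s = 1 − (40/16)(0−1) = 7/2
  ⇒ ω_s²/ω_c² = 7/2
Coupling ω_c² = ω_r¹ ⇒ overall = 62/43 × 7/2 = 217/43

217/43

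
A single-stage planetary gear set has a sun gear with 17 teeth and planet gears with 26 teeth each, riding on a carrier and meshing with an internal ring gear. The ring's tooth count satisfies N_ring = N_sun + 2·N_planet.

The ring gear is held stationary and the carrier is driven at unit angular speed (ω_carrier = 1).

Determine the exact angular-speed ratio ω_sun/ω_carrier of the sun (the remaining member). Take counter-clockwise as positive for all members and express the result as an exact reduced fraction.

N_ring = 17 + 2·26 = 69
17(ω_s−ω_c) = −69(ω_r−ω_c),  ω_r=0, ω_c=1
ω_s = 1 − (69/17)(0−1) = 86/17
ω_s/ω_c = 86/17

86/17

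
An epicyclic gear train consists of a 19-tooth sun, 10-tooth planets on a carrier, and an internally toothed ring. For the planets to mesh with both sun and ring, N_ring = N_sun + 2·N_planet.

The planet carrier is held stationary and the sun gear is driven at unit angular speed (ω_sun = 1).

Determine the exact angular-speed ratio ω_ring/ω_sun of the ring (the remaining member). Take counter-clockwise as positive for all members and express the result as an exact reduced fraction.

N_ring = 19 + 2·10 = 39
19(ω_s−ω_c) = −39(ω_r−ω_c),  ω_c=0, ω_s=1
ω_r = 0 − (19/39)(1−0) = -19/39
ω_r/ω_s = -19/39

-19/39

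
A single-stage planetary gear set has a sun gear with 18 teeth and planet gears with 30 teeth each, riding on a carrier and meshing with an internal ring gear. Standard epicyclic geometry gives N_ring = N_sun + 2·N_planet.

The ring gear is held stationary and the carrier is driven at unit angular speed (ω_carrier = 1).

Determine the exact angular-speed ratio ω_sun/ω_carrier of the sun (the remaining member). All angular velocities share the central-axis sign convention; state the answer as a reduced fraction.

N_ring = 18 + 2·30 = 78
18(ω_s−ω_c) = −78(ω_r−ω_c),  ω_r=0, ω_c=1
ω_s = 1 − (78/18)(0−1) = 16/3
ω_s/ω_c = 16/3

16/3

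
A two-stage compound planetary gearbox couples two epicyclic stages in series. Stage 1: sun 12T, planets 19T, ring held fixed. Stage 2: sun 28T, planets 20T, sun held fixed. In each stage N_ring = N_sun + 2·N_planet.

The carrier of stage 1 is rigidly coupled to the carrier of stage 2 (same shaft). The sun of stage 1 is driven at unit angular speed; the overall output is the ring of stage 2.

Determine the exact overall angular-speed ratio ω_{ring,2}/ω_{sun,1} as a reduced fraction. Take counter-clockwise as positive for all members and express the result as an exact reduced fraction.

Stage 1: N_ring = 12 + 2·19 = 50
Stage 1: 12(ω_s−ω_c) = −50(ω_r−ω_c),  ω_r=0, ω_s=1
Stage 1: 12(1−ω_c) = −50(0−ω_c)  ⇒  62ω_c = 12  ⇒  ω_c = 6/31
  ⇒ ω_c¹/ω_s¹ = 6/31
Stage 2: N_ring = 28 + 2·20 = 68
Stage 2: 28(ω_s−ω_c) = −68(ω_r−ω_c),  ω_s=0, ω_c=1
Stage 2: ω_r = 1 − (28/68)(0−1) = 24/17
  ⇒ ω_r²/ω_c² = 24/17
Coupling ω_c² = ω_c¹ ⇒ overall = 6/31 × 24/17 = 144/527

144/527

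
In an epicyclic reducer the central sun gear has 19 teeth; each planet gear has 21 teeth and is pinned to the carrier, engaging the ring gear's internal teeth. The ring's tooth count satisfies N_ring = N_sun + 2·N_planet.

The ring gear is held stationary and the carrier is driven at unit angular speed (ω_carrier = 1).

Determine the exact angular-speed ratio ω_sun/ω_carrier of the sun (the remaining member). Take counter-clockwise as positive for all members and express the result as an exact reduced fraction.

N_ring = 19 + 2·21 = 61
19(ω_s−ω_c) = −61(ω_r−ω_c),  ω_r=0, ω_c=1
ω_s = 1 − (61/19)(0−1) = 80/19
ω_s/ω_c = 80/19

80/19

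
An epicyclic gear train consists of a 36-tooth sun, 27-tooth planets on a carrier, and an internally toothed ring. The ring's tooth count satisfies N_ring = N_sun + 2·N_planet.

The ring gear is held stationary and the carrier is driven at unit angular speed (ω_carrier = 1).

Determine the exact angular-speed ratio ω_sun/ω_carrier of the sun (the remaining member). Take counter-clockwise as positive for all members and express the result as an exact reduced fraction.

N_ring = 36 + 2·27 = 90
36(ω_s−ω_c) = −90(ω_r−ω_c),  ω_r=0, ω_c=1
ω_s = 1 − (90/36)(0−1) = 7/2
ω_s/ω_c = 7/2

7/2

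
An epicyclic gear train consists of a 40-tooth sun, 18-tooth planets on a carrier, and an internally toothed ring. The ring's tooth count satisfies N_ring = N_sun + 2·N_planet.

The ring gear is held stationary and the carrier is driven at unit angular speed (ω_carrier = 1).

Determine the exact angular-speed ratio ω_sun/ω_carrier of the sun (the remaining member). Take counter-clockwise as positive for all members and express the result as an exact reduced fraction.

29/10

N_ring = 40 + 2·18 = 76
40(ω_s−ω_c) = −76(ω_r−ω_c),  ω_r=0, ω_c=1
ω_s = 1 − (76/40)(0−1) = 29/10
ω_s/ω_c = 29/10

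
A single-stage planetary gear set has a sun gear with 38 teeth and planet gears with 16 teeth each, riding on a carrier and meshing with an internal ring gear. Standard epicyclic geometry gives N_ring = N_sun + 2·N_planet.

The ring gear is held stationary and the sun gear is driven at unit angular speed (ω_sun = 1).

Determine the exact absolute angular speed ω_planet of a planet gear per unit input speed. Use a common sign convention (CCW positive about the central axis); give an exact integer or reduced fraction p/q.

-19/16

N_ring = 38 + 2·16 = 70
38(ω_s−ω_c) = −70(ω_r−ω_c),  ω_r=0, ω_s=1
38(1−ω_c) = −70(0−ω_c)  ⇒  108ω_c = 38  ⇒  ω_c = 19/54
sun–planet: 38·(1−19/54) = −16·(ω_p−ω_c)  ⇒  ω_p−ω_c = −(38/16)·(35/54) = -665/432
ω_p = 19/54 − 665/432 = -19/16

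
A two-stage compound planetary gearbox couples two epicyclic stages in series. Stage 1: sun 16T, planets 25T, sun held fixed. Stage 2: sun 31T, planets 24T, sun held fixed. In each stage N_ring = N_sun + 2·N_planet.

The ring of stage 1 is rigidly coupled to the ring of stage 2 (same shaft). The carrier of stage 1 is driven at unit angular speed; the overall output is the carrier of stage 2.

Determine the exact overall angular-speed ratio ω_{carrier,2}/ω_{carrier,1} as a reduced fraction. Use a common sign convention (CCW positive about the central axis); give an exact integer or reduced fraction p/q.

Stage 1: N_ring = 16 + 2·25 = 66
Stage 1: 16(ω_s−ω_c) = −66(ω_r−ω_c),  ω_s=0, ω_c=1
Stage 1: ω_r = 1 − (16/66)(0−1) = 41/33
  ⇒ ω_r¹/ω_c¹ = 41/33
Stage 2: N_ring = 31 + 2·24 = 79
Stage 2: 31(ω_s−ω_c) = −79(ω_r−ω_c),  ω_s=0, ω_r=1
Stage 2: 31(0−ω_c) = −79(1−ω_c)  ⇒  110ω_c = 79  ⇒  ω_c = 79/110
  ⇒ ω_c²/ω_r² = 79/110
Coupling ω_r² = ω_r¹ ⇒ overall = 41/33 × 79/110 = 3239/3630

3239/3630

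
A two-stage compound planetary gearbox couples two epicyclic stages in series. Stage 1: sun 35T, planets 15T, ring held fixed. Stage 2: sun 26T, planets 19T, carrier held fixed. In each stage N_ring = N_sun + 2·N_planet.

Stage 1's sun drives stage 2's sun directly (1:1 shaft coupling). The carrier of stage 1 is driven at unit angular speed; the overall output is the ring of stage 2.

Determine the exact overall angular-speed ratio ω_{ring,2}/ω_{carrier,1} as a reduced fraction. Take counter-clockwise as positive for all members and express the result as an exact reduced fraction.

Stage 1: N_ring = 35 + 2·15 = 65
Stage 1: 35(ω_s−ω_c) = −65(ω_r−ω_c),  ω_r=0, ω_c=1
Stage 1: ω_s = 1 − (65/35)(0−1) = 20/7
  ⇒ ω_s¹/ω_c¹ = 20/7
Stage 2: N_ring = 26 + 2·19 = 64
Stage 2: 26(ω_s−ω_c) = −64(ω_r−ω_c),  ω_c=0, ω_s=1
Stage 2: ω_r = 0 − (26/64)(1−0) = -13/32
  ⇒ ω_r²/ω_s² = -13/32
Coupling ω_s² = ω_s¹ ⇒ overall = 20/7 × -13/32 = -65/56

-65/56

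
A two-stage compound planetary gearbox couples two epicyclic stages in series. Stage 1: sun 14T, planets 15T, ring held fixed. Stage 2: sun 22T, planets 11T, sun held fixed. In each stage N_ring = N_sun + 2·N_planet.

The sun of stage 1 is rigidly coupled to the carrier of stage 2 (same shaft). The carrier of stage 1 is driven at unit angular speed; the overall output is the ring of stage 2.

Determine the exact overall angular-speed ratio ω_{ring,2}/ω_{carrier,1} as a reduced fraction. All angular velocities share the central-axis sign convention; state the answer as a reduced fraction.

Stage 1: N_ring = 14 + 2·15 = 44
Stage 1: 14(ω_s−ω_c) = −44(ω_r−ω_c),  ω_r=0, ω_c=1
Stage 1: ω_s = 1 − (44/14)(0−1) = 29/7
  ⇒ ω_s¹/ω_c¹ = 29/7
Stage 2: N_ring = 22 + 2·11 = 44
Stage 2: 22(ω_s−ω_c) = −44(ω_r−ω_c),  ω_s=0, ω_c=1
Stage 2: ω_r = 1 − (22/44)(0−1) = 3/2
  ⇒ ω_r²/ω_c² = 3/2
Coupling ω_c² = ω_s¹ ⇒ overall = 29/7 × 3/2 = 87/14

87/14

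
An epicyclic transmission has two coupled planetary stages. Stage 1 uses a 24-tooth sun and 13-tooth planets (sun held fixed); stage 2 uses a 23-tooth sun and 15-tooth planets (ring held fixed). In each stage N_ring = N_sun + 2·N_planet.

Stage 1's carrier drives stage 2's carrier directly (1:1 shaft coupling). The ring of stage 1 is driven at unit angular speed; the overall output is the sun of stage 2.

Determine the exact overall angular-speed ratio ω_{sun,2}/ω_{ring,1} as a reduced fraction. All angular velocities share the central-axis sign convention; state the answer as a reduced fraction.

1900/851

Stage 1: N_ring = 24 + 2·13 = 50
Stage 1: 24(ω_s−ω_c) = −50(ω_r−ω_c),  ω_s=0, ω_r=1
Stage 1: 24(0−ω_c) = −50(1−ω_c)  ⇒  74ω_c = 50  ⇒  ω_c = 25/37
  ⇒ ω_c¹/ω_r¹ = 25/37
Stage 2: N_ring = 23 + 2·15 = 53
Stage 2: 23(ω_s−ω_c) = −53(ω_r−ω_c),  ω_r=0, ω_c=1
Stage 2: ω_s = 1 − (53/23)(0−1) = 76/23
  ⇒ ω_s²/ω_c² = 76/23
Coupling ω_c² = ω_c¹ ⇒ overall = 25/37 × 76/23 = 1900/851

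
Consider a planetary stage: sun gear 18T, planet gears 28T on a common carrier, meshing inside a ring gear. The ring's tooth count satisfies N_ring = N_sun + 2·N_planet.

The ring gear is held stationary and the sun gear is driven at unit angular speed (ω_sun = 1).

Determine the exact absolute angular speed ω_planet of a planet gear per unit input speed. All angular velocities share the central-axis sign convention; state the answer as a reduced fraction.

-9/28

N_ring = 18 + 2·28 = 74
18(ω_s−ω_c) = −74(ω_r−ω_c),  ω_r=0, ω_s=1
18(1−ω_c) = −74(0−ω_c)  ⇒  92ω_c = 18  ⇒  ω_c = 9/46
sun–planet: 18·(1−9/46) = −28·(ω_p−ω_c)  ⇒  ω_p−ω_c = −(18/28)·(37/46) = -333/644
ω_p = 9/46 − 333/644 = -9/28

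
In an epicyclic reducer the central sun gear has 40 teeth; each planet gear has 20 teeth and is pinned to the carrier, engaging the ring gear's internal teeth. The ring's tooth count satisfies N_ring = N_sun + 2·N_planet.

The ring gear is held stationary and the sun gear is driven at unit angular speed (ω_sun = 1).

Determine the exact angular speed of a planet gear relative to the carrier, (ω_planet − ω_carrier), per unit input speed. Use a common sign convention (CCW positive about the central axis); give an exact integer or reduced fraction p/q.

N_ring = 40 + 2·20 = 80
40(ω_s−ω_c) = −80(ω_r−ω_c),  ω_r=0, ω_s=1
40(1−ω_c) = −80(0−ω_c)  ⇒  120ω_c = 40  ⇒  ω_c = 1/3
sun–planet: 40·(1−1/3) = −20·(ω_p−ω_c)  ⇒  ω_p−ω_c = −(40/20)·(2/3) = -4/3

-4/3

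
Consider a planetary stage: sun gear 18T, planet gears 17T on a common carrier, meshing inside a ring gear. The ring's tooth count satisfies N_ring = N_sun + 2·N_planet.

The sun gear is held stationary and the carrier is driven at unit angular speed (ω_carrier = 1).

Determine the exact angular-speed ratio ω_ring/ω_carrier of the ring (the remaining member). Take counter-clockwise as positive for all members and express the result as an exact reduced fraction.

35/26

N_ring = 18 + 2·17 = 52
18(ω_s−ω_c) = −52(ω_r−ω_c),  ω_s=0, ω_c=1
ω_r = 1 − (18/52)(0−1) = 35/26
ω_r/ω_c = 35/26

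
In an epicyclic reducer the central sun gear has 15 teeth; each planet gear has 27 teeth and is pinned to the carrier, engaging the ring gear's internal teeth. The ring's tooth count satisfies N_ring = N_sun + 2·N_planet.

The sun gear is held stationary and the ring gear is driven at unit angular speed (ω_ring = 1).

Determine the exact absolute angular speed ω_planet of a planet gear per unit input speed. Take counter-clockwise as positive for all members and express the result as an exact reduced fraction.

23/18

N_ring = 15 + 2·27 = 69
15(ω_s−ω_c) = −69(ω_r−ω_c),  ω_s=0, ω_r=1
15(0−ω_c) = −69(1−ω_c)  ⇒  84ω_c = 69  ⇒  ω_c = 23/28
sun–planet: 15·(0−23/28) = −27·(ω_p−ω_c)  ⇒  ω_p−ω_c = −(15/27)·(-23/28) = 115/252
ω_p = 23/28 + 115/252 = 23/18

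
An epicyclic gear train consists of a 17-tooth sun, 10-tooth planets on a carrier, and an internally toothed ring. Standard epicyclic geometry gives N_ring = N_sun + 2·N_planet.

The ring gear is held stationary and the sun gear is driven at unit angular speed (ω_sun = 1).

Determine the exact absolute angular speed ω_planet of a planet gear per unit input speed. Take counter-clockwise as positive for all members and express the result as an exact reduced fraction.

N_ring = 17 + 2·10 = 37
17(ω_s−ω_c) = −37(ω_r−ω_c),  ω_r=0, ω_s=1
17(1−ω_c) = −37(0−ω_c)  ⇒  54ω_c = 17  ⇒  ω_c = 17/54
sun–planet: 17·(1−17/54) = −10·(ω_p−ω_c)  ⇒  ω_p−ω_c = −(17/10)·(37/54) = -629/540
ω_p = 17/54 − 629/540 = -17/20

-17/20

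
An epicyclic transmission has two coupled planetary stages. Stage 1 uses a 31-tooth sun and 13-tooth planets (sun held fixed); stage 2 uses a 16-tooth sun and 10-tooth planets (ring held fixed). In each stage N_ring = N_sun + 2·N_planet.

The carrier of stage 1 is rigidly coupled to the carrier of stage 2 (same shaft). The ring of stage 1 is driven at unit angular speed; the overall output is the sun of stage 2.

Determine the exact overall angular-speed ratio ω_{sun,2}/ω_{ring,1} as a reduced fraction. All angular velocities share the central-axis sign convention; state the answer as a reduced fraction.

741/352

Stage 1: N_ring = 31 + 2·13 = 57
Stage 1: 31(ω_s−ω_c) = −57(ω_r−ω_c),  ω_s=0, ω_r=1
Stage 1: 31(0−ω_c) = −57(1−ω_c)  ⇒  88ω_c = 57  ⇒  ω_c = 57/88
  ⇒ ω_c¹/ω_r¹ = 57/88
Stage 2: N_ring = 16 + 2·10 = 36
Stage 2: 16(ω_s−ω_c) = −36(ω_r−ω_c),  ω_r=0, ω_c=1
Stage 2: ω_s = 1 − (36/16)(0−1) = 13/4
  ⇒ ω_s²/ω_c² = 13/4
Coupling ω_c² = ω_c¹ ⇒ overall = 57/88 × 13/4 = 741/352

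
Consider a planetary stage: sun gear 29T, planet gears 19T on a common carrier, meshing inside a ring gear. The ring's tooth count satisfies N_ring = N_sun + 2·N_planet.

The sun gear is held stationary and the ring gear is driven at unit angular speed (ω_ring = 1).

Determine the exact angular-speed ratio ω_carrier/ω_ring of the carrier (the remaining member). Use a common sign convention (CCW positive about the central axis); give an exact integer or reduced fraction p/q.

N_ring = 29 + 2·19 = 67
29(ω_s−ω_c) = −67(ω_r−ω_c),  ω_s=0, ω_r=1
29(0−ω_c) = −67(1−ω_c)  ⇒  96ω_c = 67  ⇒  ω_c = 67/96
ω_c/ω_r = 67/96

67/96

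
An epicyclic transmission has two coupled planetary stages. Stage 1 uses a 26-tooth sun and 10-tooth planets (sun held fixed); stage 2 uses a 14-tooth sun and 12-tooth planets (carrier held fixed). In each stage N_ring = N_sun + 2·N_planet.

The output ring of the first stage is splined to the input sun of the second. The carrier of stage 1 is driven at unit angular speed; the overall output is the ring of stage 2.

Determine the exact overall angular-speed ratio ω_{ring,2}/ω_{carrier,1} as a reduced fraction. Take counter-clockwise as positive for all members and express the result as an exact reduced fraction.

-252/437

Stage 1: N_ring = 26 + 2·10 = 46
Stage 1: 26(ω_s−ω_c) = −46(ω_r−ω_c),  ω_s=0, ω_c=1
Stage 1: ω_r = 1 − (26/46)(0−1) = 36/23
  ⇒ ω_r¹/ω_c¹ = 36/23
Stage 2: N_ring = 14 + 2·12 = 38
Stage 2: 14(ω_s−ω_c) = −38(ω_r−ω_c),  ω_c=0, ω_s=1
Stage 2: ω_r = 0 − (14/38)(1−0) = -7/19
  ⇒ ω_r²/ω_s² = -7/19
Coupling ω_s² = ω_r¹ ⇒ overall = 36/23 × -7/19 = -252/437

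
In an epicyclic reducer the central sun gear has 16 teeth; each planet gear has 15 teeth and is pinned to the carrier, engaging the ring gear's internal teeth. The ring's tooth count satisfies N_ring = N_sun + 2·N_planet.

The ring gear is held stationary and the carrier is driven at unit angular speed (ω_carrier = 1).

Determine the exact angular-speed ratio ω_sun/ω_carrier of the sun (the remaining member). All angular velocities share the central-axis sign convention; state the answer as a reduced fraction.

31/8

N_ring = 16 + 2·15 = 46
16(ω_s−ω_c) = −46(ω_r−ω_c),  ω_r=0, ω_c=1
ω_s = 1 − (46/16)(0−1) = 31/8
ω_s/ω_c = 31/8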